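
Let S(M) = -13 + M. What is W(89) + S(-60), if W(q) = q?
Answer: 16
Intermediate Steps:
W(89) + S(-60) = 89 + (-13 - 60) = 89 - 73 = 16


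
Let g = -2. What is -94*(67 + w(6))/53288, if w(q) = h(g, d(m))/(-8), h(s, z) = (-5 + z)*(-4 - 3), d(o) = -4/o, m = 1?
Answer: -22231/213152 ≈ -0.10430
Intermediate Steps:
h(s, z) = 35 - 7*z (h(s, z) = (-5 + z)*(-7) = 35 - 7*z)
w(q) = -63/8 (w(q) = (35 - (-28)/1)/(-8) = (35 - (-28))*(-1/8) = (35 - 7*(-4))*(-1/8) = (35 + 28)*(-1/8) = 63*(-1/8) = -63/8)
-94*(67 + w(6))/53288 = -94*(67 - 63/8)/53288 = -94*473/8*(1/53288) = -22231/4*1/53288 = -22231/213152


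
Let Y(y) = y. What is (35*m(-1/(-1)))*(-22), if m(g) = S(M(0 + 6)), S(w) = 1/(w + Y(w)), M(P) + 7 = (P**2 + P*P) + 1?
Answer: -35/6 ≈ -5.8333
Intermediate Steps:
M(P) = -6 + 2*P**2 (M(P) = -7 + ((P**2 + P*P) + 1) = -7 + ((P**2 + P**2) + 1) = -7 + (2*P**2 + 1) = -7 + (1 + 2*P**2) = -6 + 2*P**2)
S(w) = 1/(2*w) (S(w) = 1/(w + w) = 1/(2*w))
m(g) = 1/132 (m(g) = 1/(2*(-6 + 2*(0 + 6)**2)) = 1/(2*(-6 + 2*6**2)) = 1/(2*(-6 + 2*36)) = 1/(2*(-6 + 72)) = (1/2)/66 = (1/2)*(1/66) = 1/132)
(35*m(-1/(-1)))*(-22) = (35*(1/132))*(-22) = (35/132)*(-22) = -35/6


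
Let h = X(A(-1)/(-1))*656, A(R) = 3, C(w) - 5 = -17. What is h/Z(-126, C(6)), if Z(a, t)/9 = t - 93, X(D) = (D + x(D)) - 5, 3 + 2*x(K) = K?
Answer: 7216/945 ≈ 7.6360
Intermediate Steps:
C(w) = -12 (C(w) = 5 - 17 = -12)
x(K) = -3/2 + K/2
X(D) = -13/2 + 3*D/2 (X(D) = (D + (-3/2 + D/2)) - 5 = (-3/2 + 3*D/2) - 5 = -13/2 + 3*D/2)
Z(a, t) = -837 + 9*t (Z(a, t) = 9*(t - 93) = 9*(-93 + t) = -837 + 9*t)
h = -7216 (h = (-13/2 + 3*(3/(-1))/2)*656 = (-13/2 + 3*(3*(-1))/2)*656 = (-13/2 + (3/2)*(-3))*656 = (-13/2 - 9/2)*656 = -11*656 = -7216)
h/Z(-126, C(6)) = -7216/(-837 + 9*(-12)) = -7216/(-837 - 108) = -7216/(-945) = -7216*(-1/945) = 7216/945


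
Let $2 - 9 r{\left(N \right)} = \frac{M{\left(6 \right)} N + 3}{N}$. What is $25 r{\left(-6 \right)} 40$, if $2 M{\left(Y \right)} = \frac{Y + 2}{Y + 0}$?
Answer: $\frac{5500}{27} \approx 203.7$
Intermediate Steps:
$M{\left(Y \right)} = \frac{2 + Y}{2 Y}$ ($M{\left(Y \right)} = \frac{\left(Y + 2\right) \frac{1}{Y + 0}}{2} = \frac{\left(2 + Y\right) \frac{1}{Y}}{2} = \frac{\frac{1}{Y} \left(2 + Y\right)}{2} = \frac{2 + Y}{2 Y}$)
$r{\left(N \right)} = \frac{2}{9} - \frac{3 + \frac{2 N}{3}}{9 N}$ ($r{\left(N \right)} = \frac{2}{9} - \frac{\left(\frac{2 + 6}{2 \cdot 6} N + 3\right) \frac{1}{N}}{9} = \frac{2}{9} - \frac{\left(\frac{1}{2} \cdot \frac{1}{6} \cdot 8 N + 3\right) \frac{1}{N}}{9} = \frac{2}{9} - \frac{\left(\frac{2 N}{3} + 3\right) \frac{1}{N}}{9} = \frac{2}{9} - \frac{\left(3 + \frac{2 N}{3}\right) \frac{1}{N}}{9} = \frac{2}{9} - \frac{\frac{1}{N} \left(3 + \frac{2 N}{3}\right)}{9} = \frac{2}{9} - \frac{3 + \frac{2 N}{3}}{9 N}$)
$25 r{\left(-6 \right)} 40 = 25 \frac{-9 + 4 \left(-6\right)}{27 \left(-6\right)} 40 = 25 \cdot \frac{1}{27} \left(- \frac{1}{6}\right) \left(-9 - 24\right) 40 = 25 \cdot \frac{1}{27} \left(- \frac{1}{6}\right) \left(-33\right) 40 = 25 \cdot \frac{11}{54} \cdot 40 = \frac{275}{54} \cdot 40 = \frac{5500}{27}$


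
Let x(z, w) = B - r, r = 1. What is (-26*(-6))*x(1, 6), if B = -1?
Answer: -312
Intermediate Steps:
x(z, w) = -2 (x(z, w) = -1 - 1*1 = -1 - 1 = -2)
(-26*(-6))*x(1, 6) = -26*(-6)*(-2) = 156*(-2) = -312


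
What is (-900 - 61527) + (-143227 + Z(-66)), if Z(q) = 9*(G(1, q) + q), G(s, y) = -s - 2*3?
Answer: -206311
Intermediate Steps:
G(s, y) = -6 - s (G(s, y) = -s - 6 = -6 - s)
Z(q) = -63 + 9*q (Z(q) = 9*((-6 - 1*1) + q) = 9*((-6 - 1) + q) = 9*(-7 + q) = -63 + 9*q)
(-900 - 61527) + (-143227 + Z(-66)) = (-900 - 61527) + (-143227 + (-63 + 9*(-66))) = -62427 + (-143227 + (-63 - 594)) = -62427 + (-143227 - 657) = -62427 - 143884 = -206311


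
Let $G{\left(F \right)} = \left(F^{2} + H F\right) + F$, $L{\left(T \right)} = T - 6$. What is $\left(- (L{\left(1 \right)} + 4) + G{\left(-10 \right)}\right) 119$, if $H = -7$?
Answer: $19159$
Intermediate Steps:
$L{\left(T \right)} = -6 + T$ ($L{\left(T \right)} = T - 6 = -6 + T$)
$G{\left(F \right)} = F^{2} - 6 F$ ($G{\left(F \right)} = \left(F^{2} - 7 F\right) + F = F^{2} - 6 F$)
$\left(- (L{\left(1 \right)} + 4) + G{\left(-10 \right)}\right) 119 = \left(- (\left(-6 + 1\right) + 4) - 10 \left(-6 - 10\right)\right) 119 = \left(- (-5 + 4) - -160\right) 119 = \left(\left(-1\right) \left(-1\right) + 160\right) 119 = \left(1 + 160\right) 119 = 161 \cdot 119 = 19159$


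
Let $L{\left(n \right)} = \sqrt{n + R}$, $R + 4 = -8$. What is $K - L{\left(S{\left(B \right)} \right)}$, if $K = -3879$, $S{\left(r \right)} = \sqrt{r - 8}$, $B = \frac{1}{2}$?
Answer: $-3879 - \frac{\sqrt{-48 + 2 i \sqrt{30}}}{2} \approx -3879.4 - 3.4863 i$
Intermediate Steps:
$B = \frac{1}{2} \approx 0.5$
$R = -12$ ($R = -4 - 8 = -12$)
$S{\left(r \right)} = \sqrt{-8 + r}$
$L{\left(n \right)} = \sqrt{-12 + n}$ ($L{\left(n \right)} = \sqrt{n - 12} = \sqrt{-12 + n}$)
$K - L{\left(S{\left(B \right)} \right)} = -3879 - \sqrt{-12 + \sqrt{-8 + \frac{1}{2}}} = -3879 - \sqrt{-12 + \sqrt{- \frac{15}{2}}} = -3879 - \sqrt{-12 + \frac{i \sqrt{30}}{2}}$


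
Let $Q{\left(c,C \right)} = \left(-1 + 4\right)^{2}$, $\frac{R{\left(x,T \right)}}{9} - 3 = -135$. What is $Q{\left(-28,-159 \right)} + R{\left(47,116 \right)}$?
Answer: $-1179$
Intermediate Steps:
$R{\left(x,T \right)} = -1188$ ($R{\left(x,T \right)} = 27 + 9 \left(-135\right) = 27 - 1215 = -1188$)
$Q{\left(c,C \right)} = 9$ ($Q{\left(c,C \right)} = 3^{2} = 9$)
$Q{\left(-28,-159 \right)} + R{\left(47,116 \right)} = 9 - 1188 = -1179$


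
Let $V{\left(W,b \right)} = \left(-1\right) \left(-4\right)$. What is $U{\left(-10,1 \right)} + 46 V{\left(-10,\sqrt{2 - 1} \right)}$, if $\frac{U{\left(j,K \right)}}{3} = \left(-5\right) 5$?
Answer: $109$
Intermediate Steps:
$V{\left(W,b \right)} = 4$
$U{\left(j,K \right)} = -75$ ($U{\left(j,K \right)} = 3 \left(\left(-5\right) 5\right) = 3 \left(-25\right) = -75$)
$U{\left(-10,1 \right)} + 46 V{\left(-10,\sqrt{2 - 1} \right)} = -75 + 46 \cdot 4 = -75 + 184 = 109$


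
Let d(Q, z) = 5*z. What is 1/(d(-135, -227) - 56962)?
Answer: -1/58097 ≈ -1.7213e-5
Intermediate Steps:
1/(d(-135, -227) - 56962) = 1/(5*(-227) - 56962) = 1/(-1135 - 56962) = 1/(-58097) = -1/58097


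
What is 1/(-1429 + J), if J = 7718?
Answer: 1/6289 ≈ 0.00015901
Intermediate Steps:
1/(-1429 + J) = 1/(-1429 + 7718) = 1/6289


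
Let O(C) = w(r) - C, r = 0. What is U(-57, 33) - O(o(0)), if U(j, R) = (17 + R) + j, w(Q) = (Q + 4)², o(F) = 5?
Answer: -18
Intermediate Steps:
w(Q) = (4 + Q)²
U(j, R) = 17 + R + j
O(C) = 16 - C (O(C) = (4 + 0)² - C = 4² - C = 16 - C)
U(-57, 33) - O(o(0)) = (17 + 33 - 57) - (16 - 1*5) = -7 - (16 - 5) = -7 - 1*11 = -7 - 11 = -18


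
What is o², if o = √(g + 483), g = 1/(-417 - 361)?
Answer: 375773/778 ≈ 483.00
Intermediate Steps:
g = -1/778 (g = 1/(-778) = -1/778 ≈ -0.0012853)
o = √292351394/778 (o = √(-1/778 + 483) = √(375773/778) = √292351394/778 ≈ 21.977)
o² = (√292351394/778)² = 375773/778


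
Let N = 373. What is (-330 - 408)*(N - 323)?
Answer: -36900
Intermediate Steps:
(-330 - 408)*(N - 323) = (-330 - 408)*(373 - 323) = -738*50 = -36900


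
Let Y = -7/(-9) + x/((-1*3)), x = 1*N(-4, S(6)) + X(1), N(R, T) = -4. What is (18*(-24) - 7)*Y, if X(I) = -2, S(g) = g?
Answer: -10975/9 ≈ -1219.4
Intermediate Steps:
x = -6 (x = 1*(-4) - 2 = -4 - 2 = -6)
Y = 25/9 (Y = -7/(-9) - 6/((-1*3)) = -7*(-1/9) - 6/(-3) = 7/9 - 6*(-1/3) = 7/9 + 2 = 25/9 ≈ 2.7778)
(18*(-24) - 7)*Y = (18*(-24) - 7)*(25/9) = (-432 - 7)*(25/9) = -439*25/9 = -10975/9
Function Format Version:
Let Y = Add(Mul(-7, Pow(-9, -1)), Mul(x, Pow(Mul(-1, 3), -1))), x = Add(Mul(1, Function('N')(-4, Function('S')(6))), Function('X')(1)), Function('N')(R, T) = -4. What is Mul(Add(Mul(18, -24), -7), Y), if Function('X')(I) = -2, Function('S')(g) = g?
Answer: Rational(-10975, 9) ≈ -1219.4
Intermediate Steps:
x = -6 (x = Add(Mul(1, -4), -2) = Add(-4, -2) = -6)
Y = Rational(25, 9) (Y = Add(Mul(-7, Pow(-9, -1)), Mul(-6, Pow(Mul(-1, 3), -1))) = Add(Mul(-7, Rational(-1, 9)), Mul(-6, Pow(-3, -1))) = Add(Rational(7, 9), Mul(-6, Rational(-1, 3))) = Add(Rational(7, 9), 2) = Rational(25, 9) ≈ 2.7778)
Mul(Add(Mul(18, -24), -7), Y) = Mul(Add(Mul(18, -24), -7), Rational(25, 9)) = Mul(Add(-432, -7), Rational(25, 9)) = Mul(-439, Rational(25, 9)) = Rational(-10975, 9)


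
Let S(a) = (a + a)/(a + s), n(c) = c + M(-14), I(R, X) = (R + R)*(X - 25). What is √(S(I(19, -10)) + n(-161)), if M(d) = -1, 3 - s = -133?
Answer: 2*I*√14236062/597 ≈ 12.64*I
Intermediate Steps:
s = 136 (s = 3 - 1*(-133) = 3 + 133 = 136)
I(R, X) = 2*R*(-25 + X) (I(R, X) = (2*R)*(-25 + X) = 2*R*(-25 + X))
n(c) = -1 + c (n(c) = c - 1 = -1 + c)
S(a) = 2*a/(136 + a) (S(a) = (a + a)/(a + 136) = (2*a)/(136 + a) = 2*a/(136 + a))
√(S(I(19, -10)) + n(-161)) = √(2*(2*19*(-25 - 10))/(136 + 2*19*(-25 - 10)) + (-1 - 161)) = √(2*(2*19*(-35))/(136 + 2*19*(-35)) - 162) = √(2*(-1330)/(136 - 1330) - 162) = √(2*(-1330)/(-1194) - 162) = √(2*(-1330)*(-1/1194) - 162) = √(1330/597 - 162) = √(-95384/597) = 2*I*√14236062/597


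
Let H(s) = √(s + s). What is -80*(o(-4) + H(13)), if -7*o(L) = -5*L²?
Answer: -6400/7 - 80*√26 ≈ -1322.2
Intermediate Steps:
o(L) = 5*L²/7 (o(L) = -(-5)*L²/7 = 5*L²/7)
H(s) = √2*√s (H(s) = √(2*s) = √2*√s)
-80*(o(-4) + H(13)) = -80*((5/7)*(-4)² + √2*√13) = -80*((5/7)*16 + √26) = -80*(80/7 + √26) = -6400/7 - 80*√26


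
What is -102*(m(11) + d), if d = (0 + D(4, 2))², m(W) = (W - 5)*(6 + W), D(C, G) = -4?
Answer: -12036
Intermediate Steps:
m(W) = (-5 + W)*(6 + W)
d = 16 (d = (0 - 4)² = (-4)² = 16)
-102*(m(11) + d) = -102*((-30 + 11 + 11²) + 16) = -102*((-30 + 11 + 121) + 16) = -102*(102 + 16) = -102*118 = -12036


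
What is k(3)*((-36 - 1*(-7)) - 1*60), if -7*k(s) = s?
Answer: 267/7 ≈ 38.143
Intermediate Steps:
k(s) = -s/7
k(3)*((-36 - 1*(-7)) - 1*60) = (-⅐*3)*((-36 - 1*(-7)) - 1*60) = -3*((-36 + 7) - 60)/7 = -3*(-29 - 60)/7 = -3/7*(-89) = 267/7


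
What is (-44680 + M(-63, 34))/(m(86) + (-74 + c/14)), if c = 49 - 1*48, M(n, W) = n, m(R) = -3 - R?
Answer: 626402/2281 ≈ 274.62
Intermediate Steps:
c = 1 (c = 49 - 48 = 1)
(-44680 + M(-63, 34))/(m(86) + (-74 + c/14)) = (-44680 - 63)/((-3 - 1*86) + (-74 + 1/14)) = -44743/((-3 - 86) + (-74 + 1*(1/14))) = -44743/(-89 + (-74 + 1/14)) = -44743/(-89 - 1035/14) = -44743/(-2281/14) = -44743*(-14/2281) = 626402/2281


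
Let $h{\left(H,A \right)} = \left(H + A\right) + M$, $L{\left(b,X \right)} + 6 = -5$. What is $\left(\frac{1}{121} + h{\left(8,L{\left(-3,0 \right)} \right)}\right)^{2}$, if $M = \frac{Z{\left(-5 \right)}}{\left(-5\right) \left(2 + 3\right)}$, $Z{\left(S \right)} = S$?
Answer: $\frac{2852721}{366025} \approx 7.7938$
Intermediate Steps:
$L{\left(b,X \right)} = -11$ ($L{\left(b,X \right)} = -6 - 5 = -11$)
$M = \frac{1}{5}$ ($M = - \frac{5}{\left(-5\right) \left(2 + 3\right)} = - \frac{5}{\left(-5\right) 5} = - \frac{5}{-25} = \left(-5\right) \left(- \frac{1}{25}\right) = \frac{1}{5} \approx 0.2$)
$h{\left(H,A \right)} = \frac{1}{5} + A + H$ ($h{\left(H,A \right)} = \left(H + A\right) + \frac{1}{5} = \left(A + H\right) + \frac{1}{5} = \frac{1}{5} + A + H$)
$\left(\frac{1}{121} + h{\left(8,L{\left(-3,0 \right)} \right)}\right)^{2} = \left(\frac{1}{121} + \left(\frac{1}{5} - 11 + 8\right)\right)^{2} = \left(\frac{1}{121} - \frac{14}{5}\right)^{2} = \left(- \frac{1689}{605}\right)^{2} = \frac{2852721}{366025}$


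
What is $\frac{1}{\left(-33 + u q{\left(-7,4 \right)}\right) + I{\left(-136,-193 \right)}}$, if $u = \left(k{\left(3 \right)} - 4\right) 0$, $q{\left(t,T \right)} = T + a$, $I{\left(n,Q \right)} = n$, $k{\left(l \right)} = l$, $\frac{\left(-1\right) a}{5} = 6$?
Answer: $- \frac{1}{169} \approx -0.0059172$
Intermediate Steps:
$a = -30$ ($a = \left(-5\right) 6 = -30$)
$q{\left(t,T \right)} = -30 + T$ ($q{\left(t,T \right)} = T - 30 = -30 + T$)
$u = 0$ ($u = \left(3 - 4\right) 0 = \left(-1\right) 0 = 0$)
$\frac{1}{\left(-33 + u q{\left(-7,4 \right)}\right) + I{\left(-136,-193 \right)}} = \frac{1}{\left(-33 + 0 \left(-30 + 4\right)\right) - 136} = \frac{1}{\left(-33 + 0 \left(-26\right)\right) - 136} = \frac{1}{\left(-33 + 0\right) - 136} = \frac{1}{-33 - 136} = \frac{1}{-169} = - \frac{1}{169}$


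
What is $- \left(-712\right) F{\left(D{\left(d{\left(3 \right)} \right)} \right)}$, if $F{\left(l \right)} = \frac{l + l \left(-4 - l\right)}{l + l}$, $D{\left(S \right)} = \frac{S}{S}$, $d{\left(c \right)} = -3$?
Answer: $-1424$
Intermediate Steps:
$D{\left(S \right)} = 1$
$F{\left(l \right)} = \frac{l + l \left(-4 - l\right)}{2 l}$
$- \left(-712\right) F{\left(D{\left(d{\left(3 \right)} \right)} \right)} = - \left(-712\right) \left(- \frac{3}{2} - \frac{1}{2}\right) = - \left(-712\right) \left(-2\right) = \left(-1\right) 1424 = -1424$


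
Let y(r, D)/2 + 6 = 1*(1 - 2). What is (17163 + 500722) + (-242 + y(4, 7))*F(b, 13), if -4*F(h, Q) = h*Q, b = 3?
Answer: 520381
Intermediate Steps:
y(r, D) = -14 (y(r, D) = -12 + 2*(1*(1 - 2)) = -12 + 2*(1*(-1)) = -12 + 2*(-1) = -12 - 2 = -14)
F(h, Q) = -Q*h/4 (F(h, Q) = -h*Q/4 = -Q*h/4)
(17163 + 500722) + (-242 + y(4, 7))*F(b, 13) = (17163 + 500722) + (-242 - 14)*(-1/4*13*3) = 517885 - 256*(-39/4) = 517885 + 2496 = 520381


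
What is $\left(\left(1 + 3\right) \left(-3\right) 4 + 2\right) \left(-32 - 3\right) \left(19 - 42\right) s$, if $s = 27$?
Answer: $-999810$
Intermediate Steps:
$\left(\left(1 + 3\right) \left(-3\right) 4 + 2\right) \left(-32 - 3\right) \left(19 - 42\right) s = \left(\left(1 + 3\right) \left(-3\right) 4 + 2\right) \left(-32 - 3\right) \left(19 - 42\right) 27 = \left(4 \left(-3\right) 4 + 2\right) \left(\left(-35\right) \left(-23\right)\right) 27 = \left(\left(-12\right) 4 + 2\right) 805 \cdot 27 = \left(-48 + 2\right) 805 \cdot 27 = \left(-46\right) 805 \cdot 27 = \left(-37030\right) 27 = -999810$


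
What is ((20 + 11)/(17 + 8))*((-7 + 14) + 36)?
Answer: 1333/25 ≈ 53.320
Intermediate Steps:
((20 + 11)/(17 + 8))*((-7 + 14) + 36) = (31/25)*(7 + 36) = (31*(1/25))*43 = (31/25)*43 = 1333/25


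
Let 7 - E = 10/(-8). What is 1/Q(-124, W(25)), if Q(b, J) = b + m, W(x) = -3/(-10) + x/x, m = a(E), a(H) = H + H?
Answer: -2/215 ≈ -0.0093023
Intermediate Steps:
E = 33/4 (E = 7 - 10/(-8) = 7 - 10*(-1)/8 = 7 - 1*(-5/4) = 7 + 5/4 = 33/4 ≈ 8.2500)
a(H) = 2*H
m = 33/2 (m = 2*(33/4) = 33/2 ≈ 16.500)
W(x) = 13/10 (W(x) = -3*(-⅒) + 1 = 3/10 + 1 = 13/10)
Q(b, J) = 33/2 + b (Q(b, J) = b + 33/2 = 33/2 + b)
1/Q(-124, W(25)) = 1/(33/2 - 124) = 1/(-215/2) = -2/215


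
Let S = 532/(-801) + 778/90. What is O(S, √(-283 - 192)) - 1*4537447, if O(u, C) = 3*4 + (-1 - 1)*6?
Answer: -4537447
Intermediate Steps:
S = 31961/4005 (S = 532*(-1/801) + 778*(1/90) = -532/801 + 389/45 = 31961/4005 ≈ 7.9803)
O(u, C) = 0 (O(u, C) = 12 - 2*6 = 12 - 12 = 0)
O(S, √(-283 - 192)) - 1*4537447 = 0 - 1*4537447 = 0 - 4537447 = -4537447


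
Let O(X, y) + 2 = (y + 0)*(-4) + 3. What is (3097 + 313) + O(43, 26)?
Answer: 3307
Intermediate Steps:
O(X, y) = 1 - 4*y (O(X, y) = -2 + ((y + 0)*(-4) + 3) = -2 + (y*(-4) + 3) = -2 + (-4*y + 3) = -2 + (3 - 4*y) = 1 - 4*y)
(3097 + 313) + O(43, 26) = (3097 + 313) + (1 - 4*26) = 3410 + (1 - 104) = 3410 - 103 = 3307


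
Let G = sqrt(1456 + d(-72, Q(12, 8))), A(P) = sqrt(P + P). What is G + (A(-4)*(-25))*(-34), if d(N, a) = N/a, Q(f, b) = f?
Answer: 5*sqrt(58) + 1700*I*sqrt(2) ≈ 38.079 + 2404.2*I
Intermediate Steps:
A(P) = sqrt(2)*sqrt(P) (A(P) = sqrt(2*P) = sqrt(2)*sqrt(P))
G = 5*sqrt(58) (G = sqrt(1456 - 72/12) = sqrt(1456 - 72*1/12) = sqrt(1456 - 6) = sqrt(1450) = 5*sqrt(58) ≈ 38.079)
G + (A(-4)*(-25))*(-34) = 5*sqrt(58) + ((sqrt(2)*sqrt(-4))*(-25))*(-34) = 5*sqrt(58) + ((sqrt(2)*(2*I))*(-25))*(-34) = 5*sqrt(58) + ((2*I*sqrt(2))*(-25))*(-34) = 5*sqrt(58) - 50*I*sqrt(2)*(-34) = 5*sqrt(58) + 1700*I*sqrt(2)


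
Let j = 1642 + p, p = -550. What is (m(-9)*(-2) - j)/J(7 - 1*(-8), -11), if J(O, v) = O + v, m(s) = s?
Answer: -537/2 ≈ -268.50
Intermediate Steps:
j = 1092 (j = 1642 - 550 = 1092)
(m(-9)*(-2) - j)/J(7 - 1*(-8), -11) = (-9*(-2) - 1*1092)/((7 - 1*(-8)) - 11) = (18 - 1092)/((7 + 8) - 11) = -1074/(15 - 11) = -1074/4 = -1074*¼ = -537/2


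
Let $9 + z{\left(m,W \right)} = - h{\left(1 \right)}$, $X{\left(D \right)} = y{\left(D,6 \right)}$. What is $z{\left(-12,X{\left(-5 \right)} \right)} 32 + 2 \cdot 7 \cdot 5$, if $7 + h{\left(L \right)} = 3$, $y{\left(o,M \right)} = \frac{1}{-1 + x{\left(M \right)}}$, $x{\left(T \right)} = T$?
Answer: $-90$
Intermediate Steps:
$y{\left(o,M \right)} = \frac{1}{-1 + M}$
$X{\left(D \right)} = \frac{1}{5}$ ($X{\left(D \right)} = \frac{1}{-1 + 6} = \frac{1}{5}$)
$h{\left(L \right)} = -4$ ($h{\left(L \right)} = -7 + 3 = -4$)
$z{\left(m,W \right)} = -5$ ($z{\left(m,W \right)} = -9 - -4 = -9 + 4 = -5$)
$z{\left(-12,X{\left(-5 \right)} \right)} 32 + 2 \cdot 7 \cdot 5 = \left(-5\right) 32 + 2 \cdot 7 \cdot 5 = -160 + 14 \cdot 5 = -160 + 70 = -90$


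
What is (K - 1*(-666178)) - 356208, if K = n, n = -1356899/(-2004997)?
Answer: 621490276989/2004997 ≈ 3.0997e+5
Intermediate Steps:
n = 1356899/2004997 (n = -1356899*(-1/2004997) = 1356899/2004997 ≈ 0.67676)
K = 1356899/2004997 ≈ 0.67676
(K - 1*(-666178)) - 356208 = (1356899/2004997 - 1*(-666178)) - 356208 = (1356899/2004997 + 666178) - 356208 = 1335686248365/2004997 - 356208 = 621490276989/2004997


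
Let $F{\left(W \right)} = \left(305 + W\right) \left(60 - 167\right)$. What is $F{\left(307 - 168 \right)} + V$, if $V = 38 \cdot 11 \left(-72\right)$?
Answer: $-77604$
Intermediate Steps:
$F{\left(W \right)} = -32635 - 107 W$ ($F{\left(W \right)} = \left(305 + W\right) \left(-107\right) = -32635 - 107 W$)
$V = -30096$ ($V = 418 \left(-72\right) = -30096$)
$F{\left(307 - 168 \right)} + V = \left(-32635 - 107 \left(307 - 168\right)\right) - 30096 = \left(-32635 - 14873\right) - 30096 = -47508 - 30096 = -77604$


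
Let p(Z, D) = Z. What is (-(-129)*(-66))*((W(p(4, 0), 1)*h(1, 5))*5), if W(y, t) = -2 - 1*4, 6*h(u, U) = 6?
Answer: 255420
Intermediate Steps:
h(u, U) = 1 (h(u, U) = (⅙)*6 = 1)
W(y, t) = -6 (W(y, t) = -2 - 4 = -6)
(-(-129)*(-66))*((W(p(4, 0), 1)*h(1, 5))*5) = (-(-129)*(-66))*(-6*1*5) = (-129*66)*(-6*5) = -8514*(-30) = 255420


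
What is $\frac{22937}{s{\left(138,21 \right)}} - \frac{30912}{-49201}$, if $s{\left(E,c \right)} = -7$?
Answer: $- \frac{1128306953}{344407} \approx -3276.1$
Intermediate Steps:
$\frac{22937}{s{\left(138,21 \right)}} - \frac{30912}{-49201} = \frac{22937}{-7} - \frac{30912}{-49201} = 22937 \left(- \frac{1}{7}\right) - - \frac{30912}{49201} = - \frac{22937}{7} + \frac{30912}{49201} = - \frac{1128306953}{344407}$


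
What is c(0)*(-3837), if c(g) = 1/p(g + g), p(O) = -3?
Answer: 1279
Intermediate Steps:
c(g) = -⅓ (c(g) = 1/(-3) = -⅓)
c(0)*(-3837) = -⅓*(-3837) = 1279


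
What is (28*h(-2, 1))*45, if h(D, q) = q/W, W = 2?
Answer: 630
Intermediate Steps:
h(D, q) = q/2
(28*h(-2, 1))*45 = (28*((½)*1))*45 = (28*(½))*45 = 14*45 = 630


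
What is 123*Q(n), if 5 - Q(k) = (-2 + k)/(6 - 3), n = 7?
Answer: 410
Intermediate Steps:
Q(k) = 17/3 - k/3 (Q(k) = 5 - (-2 + k)/(6 - 3) = 5 - (-2 + k)/3 = 5 - (-⅔ + k/3) = 5 + (⅔ - k/3) = 17/3 - k/3)
123*Q(n) = 123*(17/3 - ⅓*7) = 123*(17/3 - 7/3) = 123*(10/3) = 410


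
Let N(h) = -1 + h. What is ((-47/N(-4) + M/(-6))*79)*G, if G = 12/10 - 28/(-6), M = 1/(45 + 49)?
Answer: 46062214/10575 ≈ 4355.8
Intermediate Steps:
M = 1/94 ≈ 0.010638
G = 88/15 (G = 12*(⅒) - 28*(-⅙) = 6/5 + 14/3 = 88/15 ≈ 5.8667)
((-47/N(-4) + M/(-6))*79)*G = ((-47/(-1 - 4) + (1/94)/(-6))*79)*(88/15) = ((-47/(-5) + (1/94)*(-⅙))*79)*(88/15) = ((-47*(-⅕) - 1/564)*79)*(88/15) = ((47/5 - 1/564)*79)*(88/15) = ((26503/2820)*79)*(88/15) = (2093737/2820)*(88/15) = 46062214/10575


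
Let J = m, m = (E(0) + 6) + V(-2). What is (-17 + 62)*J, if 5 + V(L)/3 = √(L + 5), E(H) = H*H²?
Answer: -405 + 135*√3 ≈ -171.17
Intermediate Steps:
E(H) = H³
V(L) = -15 + 3*√(5 + L) (V(L) = -15 + 3*√(L + 5) = -15 + 3*√(5 + L))
m = -9 + 3*√3 (m = (0³ + 6) + (-15 + 3*√(5 - 2)) = (0 + 6) + (-15 + 3*√3) = 6 + (-15 + 3*√3) = -9 + 3*√3 ≈ -3.8038)
J = -9 + 3*√3 ≈ -3.8038
(-17 + 62)*J = (-17 + 62)*(-9 + 3*√3) = 45*(-9 + 3*√3) = -405 + 135*√3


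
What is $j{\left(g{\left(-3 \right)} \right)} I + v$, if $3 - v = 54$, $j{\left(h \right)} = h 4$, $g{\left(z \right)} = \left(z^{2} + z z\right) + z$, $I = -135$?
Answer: $-8151$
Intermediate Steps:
$g{\left(z \right)} = z + 2 z^{2}$ ($g{\left(z \right)} = \left(z^{2} + z^{2}\right) + z = 2 z^{2} + z = z + 2 z^{2}$)
$j{\left(h \right)} = 4 h$
$v = -51$ ($v = 3 - 54 = -51$)
$j{\left(g{\left(-3 \right)} \right)} I + v = 4 \left(- 3 \left(1 + 2 \left(-3\right)\right)\right) \left(-135\right) - 51 = 4 \left(- 3 \left(1 - 6\right)\right) \left(-135\right) - 51 = 4 \left(\left(-3\right) \left(-5\right)\right) \left(-135\right) - 51 = 4 \cdot 15 \left(-135\right) - 51 = 60 \left(-135\right) - 51 = -8100 - 51 = -8151$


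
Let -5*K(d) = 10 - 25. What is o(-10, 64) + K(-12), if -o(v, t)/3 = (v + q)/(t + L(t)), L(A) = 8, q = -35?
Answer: 39/8 ≈ 4.8750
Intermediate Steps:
K(d) = 3 (K(d) = -(10 - 25)/5 = -⅕*(-15) = 3)
o(v, t) = -3*(-35 + v)/(8 + t) (o(v, t) = -3*(v - 35)/(t + 8) = -3*(-35 + v)/(8 + t))
o(-10, 64) + K(-12) = 3*(35 - 1*(-10))/(8 + 64) + 3 = 3*(35 + 10)/72 + 3 = 3*(1/72)*45 + 3 = 15/8 + 3 = 39/8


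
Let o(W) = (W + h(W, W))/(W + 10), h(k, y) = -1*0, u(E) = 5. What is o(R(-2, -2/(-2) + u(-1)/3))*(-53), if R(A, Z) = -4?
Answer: 106/3 ≈ 35.333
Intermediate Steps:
h(k, y) = 0
o(W) = W/(10 + W) (o(W) = (W + 0)/(W + 10) = W/(10 + W))
o(R(-2, -2/(-2) + u(-1)/3))*(-53) = -4/(10 - 4)*(-53) = -4/6*(-53) = -4*⅙*(-53) = -⅔*(-53) = 106/3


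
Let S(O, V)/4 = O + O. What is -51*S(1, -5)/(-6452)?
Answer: 102/1613 ≈ 0.063236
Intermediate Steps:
S(O, V) = 8*O (S(O, V) = 4*(O + O) = 4*(2*O) = 8*O)
-51*S(1, -5)/(-6452) = -408/(-6452) = -51*8*(-1/6452) = -408*(-1/6452) = 102/1613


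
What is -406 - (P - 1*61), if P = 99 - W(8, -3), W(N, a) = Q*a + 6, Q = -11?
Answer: -405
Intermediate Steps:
W(N, a) = 6 - 11*a (W(N, a) = -11*a + 6 = 6 - 11*a)
P = 60 (P = 99 - (6 - 11*(-3)) = 99 - (6 + 33) = 99 - 1*39 = 99 - 39 = 60)
-406 - (P - 1*61) = -406 - (60 - 1*61) = -406 - (60 - 61) = -406 - 1*(-1) = -406 + 1 = -405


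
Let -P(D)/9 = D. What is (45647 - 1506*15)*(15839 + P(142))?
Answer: 335732977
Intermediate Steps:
P(D) = -9*D
(45647 - 1506*15)*(15839 + P(142)) = (45647 - 1506*15)*(15839 - 9*142) = (45647 - 22590)*(15839 - 1278) = 23057*14561 = 335732977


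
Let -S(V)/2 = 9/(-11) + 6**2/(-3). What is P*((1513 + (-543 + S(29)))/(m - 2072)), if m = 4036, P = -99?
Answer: -24642/491 ≈ -50.187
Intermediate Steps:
S(V) = 282/11 (S(V) = -2*(9/(-11) + 6**2/(-3)) = -2*(9*(-1/11) + 36*(-1/3)) = -2*(-9/11 - 12) = -2*(-141/11) = 282/11)
P*((1513 + (-543 + S(29)))/(m - 2072)) = -99*(1513 + (-543 + 282/11))/(4036 - 2072) = -99*(1513 - 5691/11)/1964 = -98568/1964 = -99*2738/5401 = -24642/491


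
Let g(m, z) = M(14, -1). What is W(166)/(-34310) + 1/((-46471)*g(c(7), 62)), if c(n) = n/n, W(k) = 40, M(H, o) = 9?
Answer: -1676387/1434978009 ≈ -0.0011682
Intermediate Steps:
c(n) = 1
g(m, z) = 9
W(166)/(-34310) + 1/((-46471)*g(c(7), 62)) = 40/(-34310) + 1/(-46471*9) = 40*(-1/34310) - 1/46471*1/9 = -4/3431 - 1/418239 = -1676387/1434978009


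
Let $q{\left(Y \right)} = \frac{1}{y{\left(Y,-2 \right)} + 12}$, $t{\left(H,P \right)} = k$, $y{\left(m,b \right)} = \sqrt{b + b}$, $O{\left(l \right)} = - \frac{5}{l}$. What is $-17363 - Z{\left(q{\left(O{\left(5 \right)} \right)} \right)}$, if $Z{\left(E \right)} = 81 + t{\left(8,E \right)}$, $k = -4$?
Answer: $-17440$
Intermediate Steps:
$y{\left(m,b \right)} = \sqrt{2} \sqrt{b}$ ($y{\left(m,b \right)} = \sqrt{2 b} = \sqrt{2} \sqrt{b}$)
$t{\left(H,P \right)} = -4$
$q{\left(Y \right)} = \frac{12 - 2 i}{148}$ ($q{\left(Y \right)} = \frac{1}{\sqrt{2} \sqrt{-2} + 12} = \frac{1}{\sqrt{2} i \sqrt{2} + 12} = \frac{1}{2 i + 12} = \frac{1}{12 + 2 i} = \frac{12 - 2 i}{148}$)
$Z{\left(E \right)} = 77$ ($Z{\left(E \right)} = 81 - 4 = 77$)
$-17363 - Z{\left(q{\left(O{\left(5 \right)} \right)} \right)} = -17363 - 77 = -17440$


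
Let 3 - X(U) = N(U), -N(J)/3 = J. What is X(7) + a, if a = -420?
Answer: -396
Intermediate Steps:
N(J) = -3*J
X(U) = 3 + 3*U (X(U) = 3 - (-3)*U = 3 + 3*U)
X(7) + a = (3 + 3*7) - 420 = (3 + 21) - 420 = 24 - 420 = -396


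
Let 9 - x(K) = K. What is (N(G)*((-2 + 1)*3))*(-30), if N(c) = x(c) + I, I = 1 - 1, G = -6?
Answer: 1350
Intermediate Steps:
x(K) = 9 - K
I = 0
N(c) = 9 - c (N(c) = (9 - c) + 0 = 9 - c)
(N(G)*((-2 + 1)*3))*(-30) = ((9 - 1*(-6))*((-2 + 1)*3))*(-30) = ((9 + 6)*(-1*3))*(-30) = (15*(-3))*(-30) = -45*(-30) = 1350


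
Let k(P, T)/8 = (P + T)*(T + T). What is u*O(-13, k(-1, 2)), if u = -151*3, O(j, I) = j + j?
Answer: 11778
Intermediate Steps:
k(P, T) = 16*T*(P + T) (k(P, T) = 8*((P + T)*(T + T)) = 8*((P + T)*(2*T)) = 8*(2*T*(P + T)) = 16*T*(P + T))
O(j, I) = 2*j
u = -453
u*O(-13, k(-1, 2)) = -906*(-13) = -453*(-26) = 11778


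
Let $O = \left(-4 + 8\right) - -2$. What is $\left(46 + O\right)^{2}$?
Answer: $2704$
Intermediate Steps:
$O = 6$ ($O = 4 + 2 = 6$)
$\left(46 + O\right)^{2} = \left(46 + 6\right)^{2} = 52^{2} = 2704$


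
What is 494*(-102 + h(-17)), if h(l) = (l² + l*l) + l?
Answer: 226746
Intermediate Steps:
h(l) = l + 2*l² (h(l) = (l² + l²) + l = 2*l² + l = l + 2*l²)
494*(-102 + h(-17)) = 494*(-102 - 17*(1 + 2*(-17))) = 494*(-102 - 17*(1 - 34)) = 494*(-102 - 17*(-33)) = 494*(-102 + 561) = 494*459 = 226746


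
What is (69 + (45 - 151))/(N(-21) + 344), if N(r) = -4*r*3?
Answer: -37/596 ≈ -0.062081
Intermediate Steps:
N(r) = -12*r
(69 + (45 - 151))/(N(-21) + 344) = (69 + (45 - 151))/(-12*(-21) + 344) = (69 - 106)/(252 + 344) = -37/596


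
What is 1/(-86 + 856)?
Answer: 1/770 ≈ 0.0012987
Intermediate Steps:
1/(-86 + 856) = 1/770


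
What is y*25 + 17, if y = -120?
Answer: -2983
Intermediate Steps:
y*25 + 17 = -120*25 + 17 = -3000 + 17 = -2983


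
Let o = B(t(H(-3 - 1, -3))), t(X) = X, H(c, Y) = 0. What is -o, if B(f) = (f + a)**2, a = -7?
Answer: -49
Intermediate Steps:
B(f) = (-7 + f)**2 (B(f) = (f - 7)**2 = (-7 + f)**2)
o = 49 (o = (-7 + 0)**2 = (-7)**2 = 49)
-o = -1*49 = -49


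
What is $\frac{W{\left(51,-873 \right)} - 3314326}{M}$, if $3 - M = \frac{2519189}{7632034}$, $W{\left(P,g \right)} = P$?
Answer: $- \frac{25294659485350}{20376913} \approx -1.2413 \cdot 10^{6}$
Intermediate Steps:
$M = \frac{20376913}{7632034}$ ($M = 3 - \frac{2519189}{7632034} = \frac{20376913}{7632034} \approx 2.6699$)
$\frac{W{\left(51,-873 \right)} - 3314326}{M} = \frac{51 - 3314326}{\frac{20376913}{7632034}} = \left(51 - 3314326\right) \frac{7632034}{20376913} = \left(-3314275\right) \frac{7632034}{20376913} = - \frac{25294659485350}{20376913}$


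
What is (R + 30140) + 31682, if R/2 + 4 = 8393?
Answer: 78600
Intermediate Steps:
R = 16778 (R = -8 + 2*8393 = -8 + 16786 = 16778)
(R + 30140) + 31682 = (16778 + 30140) + 31682 = 46918 + 31682 = 78600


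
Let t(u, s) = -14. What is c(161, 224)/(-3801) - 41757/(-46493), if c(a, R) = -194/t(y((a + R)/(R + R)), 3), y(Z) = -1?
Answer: 1106518678/1237039251 ≈ 0.89449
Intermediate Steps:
c(a, R) = 97/7 (c(a, R) = -194/(-14) = -194*(-1/14) = 97/7)
c(161, 224)/(-3801) - 41757/(-46493) = (97/7)/(-3801) - 41757/(-46493) = (97/7)*(-1/3801) - 41757*(-1/46493) = -97/26607 + 41757/46493 = 1106518678/1237039251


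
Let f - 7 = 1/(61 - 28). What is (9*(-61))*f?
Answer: -42456/11 ≈ -3859.6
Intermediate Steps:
f = 232/33 (f = 7 + 1/(61 - 28) = 7 + 1/33 = 232/33 ≈ 7.0303)
(9*(-61))*f = (9*(-61))*(232/33) = -549*232/33 = -42456/11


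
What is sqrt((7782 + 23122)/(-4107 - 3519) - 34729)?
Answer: I*sqrt(504982772877)/3813 ≈ 186.37*I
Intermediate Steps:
sqrt((7782 + 23122)/(-4107 - 3519) - 34729) = sqrt(30904/(-7626) - 34729) = sqrt(30904*(-1/7626) - 34729) = sqrt(-15452/3813 - 34729) = sqrt(-132437129/3813) = I*sqrt(504982772877)/3813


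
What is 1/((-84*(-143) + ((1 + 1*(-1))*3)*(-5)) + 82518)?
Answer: 1/94530 ≈ 1.0579e-5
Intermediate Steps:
1/((-84*(-143) + ((1 + 1*(-1))*3)*(-5)) + 82518) = 1/((12012 + ((1 - 1)*3)*(-5)) + 82518) = 1/((12012 + (0*3)*(-5)) + 82518) = 1/((12012 + 0*(-5)) + 82518) = 1/((12012 + 0) + 82518) = 1/(12012 + 82518) = 1/94530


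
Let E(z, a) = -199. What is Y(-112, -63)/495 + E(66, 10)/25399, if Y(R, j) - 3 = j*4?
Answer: -194632/380985 ≈ -0.51087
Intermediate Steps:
Y(R, j) = 3 + 4*j (Y(R, j) = 3 + j*4 = 3 + 4*j)
Y(-112, -63)/495 + E(66, 10)/25399 = (3 + 4*(-63))/495 - 199/25399 = (3 - 252)*(1/495) - 199*1/25399 = -249*1/495 - 199/25399 = -83/165 - 199/25399 = -194632/380985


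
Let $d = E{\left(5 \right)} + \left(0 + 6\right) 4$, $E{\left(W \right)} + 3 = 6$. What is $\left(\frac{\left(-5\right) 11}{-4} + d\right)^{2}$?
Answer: $\frac{26569}{16} \approx 1660.6$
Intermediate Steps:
$E{\left(W \right)} = 3$ ($E{\left(W \right)} = -3 + 6 = 3$)
$d = 27$ ($d = 3 + \left(0 + 6\right) 4 = 3 + 6 \cdot 4 = 3 + 24 = 27$)
$\left(\frac{\left(-5\right) 11}{-4} + d\right)^{2} = \left(\frac{\left(-5\right) 11}{-4} + 27\right)^{2} = \left(\left(-55\right) \left(- \frac{1}{4}\right) + 27\right)^{2} = \left(\frac{55}{4} + 27\right)^{2} = \left(\frac{163}{4}\right)^{2} = \frac{26569}{16}$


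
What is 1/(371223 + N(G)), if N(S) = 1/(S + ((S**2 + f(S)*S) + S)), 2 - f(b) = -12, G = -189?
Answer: 32697/12137878432 ≈ 2.6938e-6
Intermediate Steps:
f(b) = 14 (f(b) = 2 - 1*(-12) = 2 + 12 = 14)
N(S) = 1/(S**2 + 16*S) (N(S) = 1/(S + ((S**2 + 14*S) + S)) = 1/(S + (S**2 + 15*S)) = 1/(S**2 + 16*S))
1/(371223 + N(G)) = 1/(371223 + 1/((-189)*(16 - 189))) = 1/(371223 - 1/189/(-173)) = 1/(371223 - 1/189*(-1/173)) = 1/(371223 + 1/32697) = 1/(12137878432/32697) = 32697/12137878432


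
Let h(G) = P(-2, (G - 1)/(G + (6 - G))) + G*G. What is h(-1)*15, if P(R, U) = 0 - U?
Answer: 20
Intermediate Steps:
P(R, U) = -U
h(G) = 1/6 + G**2 - G/6 (h(G) = -(G - 1)/(G + (6 - G)) + G*G = -(-1 + G)/6 + G**2 = -(-1/6 + G/6) + G**2 = (1/6 - G/6) + G**2 = 1/6 + G**2 - G/6)
h(-1)*15 = (1/6 + (-1)**2 - 1/6*(-1))*15 = (1/6 + 1 + 1/6)*15 = (4/3)*15 = 20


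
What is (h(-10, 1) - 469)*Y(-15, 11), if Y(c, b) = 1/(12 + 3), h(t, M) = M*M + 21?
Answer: -149/5 ≈ -29.800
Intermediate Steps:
h(t, M) = 21 + M**2 (h(t, M) = M**2 + 21 = 21 + M**2)
Y(c, b) = 1/15
(h(-10, 1) - 469)*Y(-15, 11) = ((21 + 1**2) - 469)*(1/15) = ((21 + 1) - 469)*(1/15) = (22 - 469)*(1/15) = -447*1/15 = -149/5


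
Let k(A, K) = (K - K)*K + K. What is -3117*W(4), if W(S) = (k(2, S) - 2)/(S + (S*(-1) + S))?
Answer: -3117/2 ≈ -1558.5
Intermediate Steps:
k(A, K) = K (k(A, K) = 0*K + K = 0 + K = K)
W(S) = (-2 + S)/S (W(S) = (S - 2)/(S + (S*(-1) + S)) = (-2 + S)/(S + (-S + S)) = (-2 + S)/(S + 0) = (-2 + S)/S)
-3117*W(4) = -3117*(-2 + 4)/4 = -3117*2/4 = -3117*½ = -3117/2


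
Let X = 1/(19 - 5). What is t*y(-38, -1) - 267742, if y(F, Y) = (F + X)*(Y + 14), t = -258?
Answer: -983707/7 ≈ -1.4053e+5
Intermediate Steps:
X = 1/14 ≈ 0.071429
y(F, Y) = (14 + Y)*(1/14 + F) (y(F, Y) = (F + 1/14)*(Y + 14) = (1/14 + F)*(14 + Y) = (14 + Y)*(1/14 + F))
t*y(-38, -1) - 267742 = -258*(1 + 14*(-38) + (1/14)*(-1) - 38*(-1)) - 267742 = -258*(1 - 532 - 1/14 + 38) - 267742 = -258*(-6903/14) - 267742 = 890487/7 - 267742 = -983707/7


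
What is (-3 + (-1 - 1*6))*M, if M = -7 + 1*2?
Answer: 50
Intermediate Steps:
M = -5 (M = -7 + 2 = -5)
(-3 + (-1 - 1*6))*M = (-3 + (-1 - 1*6))*(-5) = (-3 + (-1 - 6))*(-5) = (-3 - 7)*(-5) = -10*(-5) = 50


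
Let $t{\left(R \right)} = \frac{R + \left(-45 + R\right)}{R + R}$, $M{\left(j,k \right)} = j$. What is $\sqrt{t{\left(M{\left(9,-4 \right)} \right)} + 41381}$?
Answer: $\frac{\sqrt{165518}}{2} \approx 203.42$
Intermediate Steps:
$t{\left(R \right)} = \frac{-45 + 2 R}{2 R}$
$\sqrt{t{\left(M{\left(9,-4 \right)} \right)} + 41381} = \sqrt{\frac{- \frac{45}{2} + 9}{9} + 41381} = \sqrt{\frac{1}{9} \left(- \frac{27}{2}\right) + 41381} = \sqrt{- \frac{3}{2} + 41381} = \sqrt{\frac{82759}{2}} = \frac{\sqrt{165518}}{2}$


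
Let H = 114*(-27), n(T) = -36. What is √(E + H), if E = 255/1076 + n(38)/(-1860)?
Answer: I*√21402297297465/83390 ≈ 55.477*I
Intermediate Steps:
E = 42753/166780 (E = 255/1076 - 36/(-1860) = 255*(1/1076) - 36*(-1/1860) = 255/1076 + 3/155 = 42753/166780 ≈ 0.25634)
H = -3078
√(E + H) = √(42753/166780 - 3078) = √(-513306087/166780) = I*√21402297297465/83390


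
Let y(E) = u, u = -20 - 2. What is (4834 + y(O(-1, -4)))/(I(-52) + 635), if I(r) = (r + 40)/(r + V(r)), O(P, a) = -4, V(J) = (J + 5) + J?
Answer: 726612/95897 ≈ 7.5770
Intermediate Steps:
V(J) = 5 + 2*J (V(J) = (5 + J) + J = 5 + 2*J)
I(r) = (40 + r)/(5 + 3*r) (I(r) = (r + 40)/(r + (5 + 2*r)) = (40 + r)/(5 + 3*r))
u = -22
y(E) = -22
(4834 + y(O(-1, -4)))/(I(-52) + 635) = (4834 - 22)/((40 - 52)/(5 + 3*(-52)) + 635) = 4812/(-12/(5 - 156) + 635) = 4812/(-12/(-151) + 635) = 4812/(-1/151*(-12) + 635) = 4812/(12/151 + 635) = 4812/(95897/151) = 4812*(151/95897) = 726612/95897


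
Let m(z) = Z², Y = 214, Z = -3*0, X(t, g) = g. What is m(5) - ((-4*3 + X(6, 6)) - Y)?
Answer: 220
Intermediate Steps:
Z = 0
m(z) = 0 (m(z) = 0² = 0)
m(5) - ((-4*3 + X(6, 6)) - Y) = 0 - ((-4*3 + 6) - 1*214) = 0 - ((-12 + 6) - 214) = 0 - (-6 - 214) = 0 - 1*(-220) = 0 + 220 = 220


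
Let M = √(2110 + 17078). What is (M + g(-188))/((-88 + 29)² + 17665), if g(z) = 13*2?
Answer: 13/10573 + 3*√533/10573 ≈ 0.0077802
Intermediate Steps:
g(z) = 26
M = 6*√533 (M = √19188 = 6*√533 ≈ 138.52)
(M + g(-188))/((-88 + 29)² + 17665) = (6*√533 + 26)/((-88 + 29)² + 17665) = (26 + 6*√533)/((-59)² + 17665) = (26 + 6*√533)/(3481 + 17665) = (26 + 6*√533)/21146 = (26 + 6*√533)*(1/21146) = 13/10573 + 3*√533/10573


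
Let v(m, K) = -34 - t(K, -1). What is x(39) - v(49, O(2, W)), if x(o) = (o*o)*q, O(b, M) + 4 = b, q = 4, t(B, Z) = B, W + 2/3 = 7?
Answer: 6116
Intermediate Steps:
W = 19/3 (W = -⅔ + 7 = 19/3 ≈ 6.3333)
O(b, M) = -4 + b
v(m, K) = -34 - K
x(o) = 4*o² (x(o) = (o*o)*4 = o²*4 = 4*o²)
x(39) - v(49, O(2, W)) = 4*39² - (-34 - (-4 + 2)) = 4*1521 - (-34 - 1*(-2)) = 6084 - (-34 + 2) = 6084 - 1*(-32) = 6084 + 32 = 6116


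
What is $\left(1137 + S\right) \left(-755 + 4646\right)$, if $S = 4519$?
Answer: $22007496$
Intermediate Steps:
$\left(1137 + S\right) \left(-755 + 4646\right) = \left(1137 + 4519\right) \left(-755 + 4646\right) = 5656 \cdot 3891 = 22007496$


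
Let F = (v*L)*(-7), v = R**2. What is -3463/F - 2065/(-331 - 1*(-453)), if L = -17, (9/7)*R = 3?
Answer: -15843389/711382 ≈ -22.271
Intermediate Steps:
R = 7/3 (R = (7/9)*3 = 7/3 ≈ 2.3333)
v = 49/9 (v = (7/3)**2 = 49/9 ≈ 5.4444)
F = 5831/9 (F = ((49/9)*(-17))*(-7) = -833/9*(-7) = 5831/9 ≈ 647.89)
-3463/F - 2065/(-331 - 1*(-453)) = -3463/5831/9 - 2065/(-331 - 1*(-453)) = -3463*9/5831 - 2065/(-331 + 453) = -31167/5831 - 2065/122 = -15843389/711382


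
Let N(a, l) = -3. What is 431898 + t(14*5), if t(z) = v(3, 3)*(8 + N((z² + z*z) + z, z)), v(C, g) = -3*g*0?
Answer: 431898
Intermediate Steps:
v(C, g) = 0
t(z) = 0 (t(z) = 0*(8 - 3) = 0*5 = 0)
431898 + t(14*5) = 431898 + 0 = 431898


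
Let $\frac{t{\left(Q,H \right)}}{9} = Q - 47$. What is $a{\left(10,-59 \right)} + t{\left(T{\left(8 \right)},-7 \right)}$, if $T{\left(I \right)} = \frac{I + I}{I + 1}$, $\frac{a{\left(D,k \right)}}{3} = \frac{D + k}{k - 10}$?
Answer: $- \frac{9312}{23} \approx -404.87$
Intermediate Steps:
$a{\left(D,k \right)} = \frac{3 \left(D + k\right)}{-10 + k}$ ($a{\left(D,k \right)} = 3 \frac{D + k}{k - 10} = 3 \frac{D + k}{-10 + k} = \frac{3 \left(D + k\right)}{-10 + k}$)
$T{\left(I \right)} = \frac{2 I}{1 + I}$
$t{\left(Q,H \right)} = -423 + 9 Q$ ($t{\left(Q,H \right)} = 9 \left(Q - 47\right) = 9 \left(-47 + Q\right) = -423 + 9 Q$)
$a{\left(10,-59 \right)} + t{\left(T{\left(8 \right)},-7 \right)} = \frac{3 \left(10 - 59\right)}{-10 - 59} - \left(423 - 9 \cdot 2 \cdot 8 \frac{1}{1 + 8}\right) = 3 \frac{1}{-69} \left(-49\right) - \left(423 - 9 \cdot 2 \cdot 8 \cdot \frac{1}{9}\right) = 3 \left(- \frac{1}{69}\right) \left(-49\right) - \left(423 - 9 \cdot 2 \cdot 8 \cdot \frac{1}{9}\right) = \frac{49}{23} + \left(-423 + 9 \cdot \frac{16}{9}\right) = \frac{49}{23} + \left(-423 + 16\right) = \frac{49}{23} - 407 = - \frac{9312}{23}$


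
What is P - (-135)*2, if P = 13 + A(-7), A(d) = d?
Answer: 276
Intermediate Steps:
P = 6 (P = 13 - 7 = 6)
P - (-135)*2 = 6 - (-135)*2 = 6 - 15*(-18) = 6 + 270 = 276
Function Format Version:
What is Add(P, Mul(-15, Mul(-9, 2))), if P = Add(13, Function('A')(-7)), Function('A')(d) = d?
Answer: 276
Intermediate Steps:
P = 6 (P = Add(13, -7) = 6)
Add(P, Mul(-15, Mul(-9, 2))) = Add(6, Mul(-15, Mul(-9, 2))) = Add(6, Mul(-15, -18)) = Add(6, 270) = 276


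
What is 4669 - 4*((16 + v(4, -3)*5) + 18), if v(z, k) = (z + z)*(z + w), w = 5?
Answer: 3093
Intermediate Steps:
v(z, k) = 2*z*(5 + z) (v(z, k) = (z + z)*(z + 5) = (2*z)*(5 + z) = 2*z*(5 + z))
4669 - 4*((16 + v(4, -3)*5) + 18) = 4669 - 4*((16 + (2*4*(5 + 4))*5) + 18) = 4669 - 4*((16 + (2*4*9)*5) + 18) = 4669 - 4*((16 + 72*5) + 18) = 4669 - 4*((16 + 360) + 18) = 4669 - 4*(376 + 18) = 4669 - 4*394 = 4669 - 1*1576 = 4669 - 1576 = 3093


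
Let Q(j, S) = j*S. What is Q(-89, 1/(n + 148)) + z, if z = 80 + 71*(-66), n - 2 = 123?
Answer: -1257527/273 ≈ -4606.3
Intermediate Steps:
n = 125 (n = 2 + 123 = 125)
Q(j, S) = S*j
z = -4606 (z = 80 - 4686 = -4606)
Q(-89, 1/(n + 148)) + z = -89/(125 + 148) - 4606 = -89/273 - 4606 = -1257527/273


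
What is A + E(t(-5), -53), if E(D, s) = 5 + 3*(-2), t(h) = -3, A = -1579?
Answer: -1580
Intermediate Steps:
E(D, s) = -1 (E(D, s) = 5 - 6 = -1)
A + E(t(-5), -53) = -1579 - 1 = -1580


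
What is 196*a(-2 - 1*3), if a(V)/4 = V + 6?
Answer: 784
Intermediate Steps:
a(V) = 24 + 4*V (a(V) = 4*(V + 6) = 4*(6 + V) = 24 + 4*V)
196*a(-2 - 1*3) = 196*(24 + 4*(-2 - 1*3)) = 196*(24 + 4*(-2 - 3)) = 196*(24 + 4*(-5)) = 196*(24 - 20) = 196*4 = 784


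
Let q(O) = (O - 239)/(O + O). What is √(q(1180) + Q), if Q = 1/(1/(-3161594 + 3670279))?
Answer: √708293549190/1180 ≈ 713.22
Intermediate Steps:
q(O) = (-239 + O)/(2*O) (q(O) = (-239 + O)/((2*O)) = (-239 + O)*(1/(2*O)) = (-239 + O)/(2*O))
Q = 508685 (Q = 1/(1/508685) = 508685)
√(q(1180) + Q) = √((½)*(-239 + 1180)/1180 + 508685) = √((½)*(1/1180)*941 + 508685) = √(941/2360 + 508685) = √(1200497541/2360) = √708293549190/1180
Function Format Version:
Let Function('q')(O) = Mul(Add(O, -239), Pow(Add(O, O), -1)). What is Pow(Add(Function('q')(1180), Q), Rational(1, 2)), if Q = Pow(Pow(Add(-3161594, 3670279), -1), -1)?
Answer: Mul(Rational(1, 1180), Pow(708293549190, Rational(1, 2))) ≈ 713.22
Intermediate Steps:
Function('q')(O) = Mul(Rational(1, 2), Pow(O, -1), Add(-239, O)) (Function('q')(O) = Mul(Add(-239, O), Pow(Mul(2, O), -1)) = Mul(Add(-239, O), Mul(Rational(1, 2), Pow(O, -1))) = Mul(Rational(1, 2), Pow(O, -1), Add(-239, O)))
Q = 508685 (Q = Pow(Pow(508685, -1), -1) = Pow(Rational(1, 508685), -1) = 508685)
Pow(Add(Function('q')(1180), Q), Rational(1, 2)) = Pow(Add(Mul(Rational(1, 2), Pow(1180, -1), Add(-239, 1180)), 508685), Rational(1, 2)) = Pow(Add(Mul(Rational(1, 2), Rational(1, 1180), 941), 508685), Rational(1, 2)) = Pow(Add(Rational(941, 2360), 508685), Rational(1, 2)) = Pow(Rational(1200497541, 2360), Rational(1, 2)) = Mul(Rational(1, 1180), Pow(708293549190, Rational(1, 2)))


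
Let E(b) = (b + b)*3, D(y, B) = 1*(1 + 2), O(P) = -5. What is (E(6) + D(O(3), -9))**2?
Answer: 1521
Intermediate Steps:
D(y, B) = 3 (D(y, B) = 1*3 = 3)
E(b) = 6*b (E(b) = (2*b)*3 = 6*b)
(E(6) + D(O(3), -9))**2 = (6*6 + 3)**2 = (36 + 3)**2 = 39**2 = 1521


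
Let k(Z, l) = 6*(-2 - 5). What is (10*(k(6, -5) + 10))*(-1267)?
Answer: 405440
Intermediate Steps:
k(Z, l) = -42 (k(Z, l) = 6*(-7) = -42)
(10*(k(6, -5) + 10))*(-1267) = (10*(-42 + 10))*(-1267) = (10*(-32))*(-1267) = -320*(-1267) = 405440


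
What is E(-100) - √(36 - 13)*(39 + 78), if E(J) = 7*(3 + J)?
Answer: -679 - 117*√23 ≈ -1240.1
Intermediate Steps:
E(J) = 21 + 7*J
E(-100) - √(36 - 13)*(39 + 78) = (21 + 7*(-100)) - √(36 - 13)*(39 + 78) = (21 - 700) - √23*117 = -679 - 117*√23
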